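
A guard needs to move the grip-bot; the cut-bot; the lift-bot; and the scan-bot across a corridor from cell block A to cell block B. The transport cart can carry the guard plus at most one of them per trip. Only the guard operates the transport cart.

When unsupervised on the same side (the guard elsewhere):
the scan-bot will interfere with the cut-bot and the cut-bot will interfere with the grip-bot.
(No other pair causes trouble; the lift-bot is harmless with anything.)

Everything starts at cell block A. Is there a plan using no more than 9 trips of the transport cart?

Yes

Yes — this plan uses 9 crossings (≤ 9):
1. Guard goes to cell block B with the cut-bot.
2. Guard goes back to cell block A alone.
3. Guard goes to cell block B with the grip-bot.
4. Guard goes back to cell block A with the cut-bot.
5. Guard goes to cell block B with the scan-bot.
6. Guard goes back to cell block A alone.
7. Guard goes to cell block B with the lift-bot.
8. Guard goes back to cell block A alone.
9. Guard goes to cell block B with the cut-bot.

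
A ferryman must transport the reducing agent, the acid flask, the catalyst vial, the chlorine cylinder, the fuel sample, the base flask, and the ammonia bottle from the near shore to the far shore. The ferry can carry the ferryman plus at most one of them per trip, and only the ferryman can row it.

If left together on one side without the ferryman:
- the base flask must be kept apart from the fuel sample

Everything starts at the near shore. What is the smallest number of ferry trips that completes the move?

13

Counting alone: the ferryman can take at most 1 across per trip to the far shore, so moving all 7 needs at least 7 loaded trips out, with a return between consecutive ones — at least 13 crossings.
The plan below uses exactly 13 crossings, so it is optimal:
1. Ferryman goes to the far shore with the fuel sample.
2. Ferryman goes back to the near shore alone.
3. Ferryman goes to the far shore with the reducing agent.
4. Ferryman goes back to the near shore alone.
5. Ferryman goes to the far shore with the acid flask.
6. Ferryman goes back to the near shore alone.
7. Ferryman goes to the far shore with the catalyst vial.
8. Ferryman goes back to the near shore alone.
9. Ferryman goes to the far shore with the chlorine cylinder.
10. Ferryman goes back to the near shore alone.
11. Ferryman goes to the far shore with the ammonia bottle.
12. Ferryman goes back to the near shore alone.
13. Ferryman goes to the far shore with the base flask.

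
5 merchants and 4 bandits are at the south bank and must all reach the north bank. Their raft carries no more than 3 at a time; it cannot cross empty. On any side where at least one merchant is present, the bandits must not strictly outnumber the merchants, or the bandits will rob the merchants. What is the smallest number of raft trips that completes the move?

Counting alone: each trip to the north bank takes at most 3 across and each return brings at least 1 back, so after t trips out (and t−1 returns) at most 3t − (t−1) of the 9 are across; that first reaches 9 at t = 4, so at least 7 crossings are needed.
The plan below uses exactly 7 crossings, so it is optimal:
1. 3 bandits → the north bank.  (the south bank: 5M 1B; the north bank: 0M 3B)
2. 1 bandit ← the south bank.  (the south bank: 5M 2B; the north bank: 0M 2B)
3. 3 merchants → the north bank.  (the south bank: 2M 2B; the north bank: 3M 2B)
4. 1 merchant ← the south bank.  (the south bank: 3M 2B; the north bank: 2M 2B)
5. 2 merchants and 1 bandit → the north bank.  (the south bank: 1M 1B; the north bank: 4M 3B)
6. 1 merchant ← the south bank.  (the south bank: 2M 1B; the north bank: 3M 3B)
7. 2 merchants and 1 bandit → the north bank.  (the south bank: 0M 0B; the north bank: 5M 4B)

7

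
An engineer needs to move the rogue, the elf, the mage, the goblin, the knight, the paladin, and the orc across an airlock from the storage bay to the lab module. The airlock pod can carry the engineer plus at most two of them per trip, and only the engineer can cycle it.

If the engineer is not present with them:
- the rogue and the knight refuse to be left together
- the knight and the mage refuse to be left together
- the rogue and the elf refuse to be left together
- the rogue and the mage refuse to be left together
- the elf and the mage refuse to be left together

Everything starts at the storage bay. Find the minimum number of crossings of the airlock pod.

11

Counting alone: the engineer can take at most 2 across per trip to the lab module, so moving all 7 needs at least 4 loaded trips out, with a return between consecutive ones — at least 7 crossings.
The safety rule pushes this higher. Following every safe sequence of crossings, the most of the 7 that can be at the lab module as the airlock pod arrives there on crossings 7, 9 is 5, 6 respectively — never all 7.
So no plan with fewer than 11 crossings exists, and this one achieves 11:
1. Engineer goes to the lab module with the mage and the rogue.
2. Engineer goes back to the storage bay with the rogue.
3. Engineer goes to the lab module with the goblin and the rogue.
4. Engineer goes back to the storage bay with the rogue.
5. Engineer goes to the lab module with the paladin and the rogue.
6. Engineer goes back to the storage bay with the rogue.
7. Engineer goes to the lab module with the orc and the rogue.
8. Engineer goes back to the storage bay with the rogue.
9. Engineer goes to the lab module with the elf and the knight.
10. Engineer goes back to the storage bay with the mage.
11. Engineer goes to the lab module with the mage and the rogue.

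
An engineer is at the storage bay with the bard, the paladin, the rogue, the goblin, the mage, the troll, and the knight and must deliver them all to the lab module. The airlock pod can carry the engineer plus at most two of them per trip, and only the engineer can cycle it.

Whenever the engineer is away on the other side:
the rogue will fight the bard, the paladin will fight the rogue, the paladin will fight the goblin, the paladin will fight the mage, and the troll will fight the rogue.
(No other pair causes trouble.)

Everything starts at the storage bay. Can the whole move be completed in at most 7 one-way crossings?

No

Counting alone: the engineer can take at most 2 across per trip to the lab module, so moving all 7 needs at least 4 loaded trips out, with a return between consecutive ones — at least 7 crossings.
The safety rule pushes this higher. Following every safe sequence of crossings, the most of the 7 that can be at the lab module as the airlock pod arrives there on crossing 7 is 6 — never all 7.
So the move cannot be finished within 7 crossings. (The shortest complete plan takes 9:)
1. Engineer goes to the lab module with the paladin and the rogue.  [the storage bay: the bard, the goblin, the knight, the mage, the troll | the lab module: the paladin, the rogue]
2. Engineer goes back to the storage bay with the paladin.  [the storage bay: the bard, the goblin, the knight, the mage, the paladin, the troll | the lab module: the rogue]
3. Engineer goes to the lab module with the bard and the paladin.  [the storage bay: the goblin, the knight, the mage, the troll | the lab module: the bard, the paladin, the rogue]
4. Engineer goes back to the storage bay with the rogue.  [the storage bay: the goblin, the knight, the mage, the rogue, the troll | the lab module: the bard, the paladin]
5. Engineer goes to the lab module with the knight and the troll.  [the storage bay: the goblin, the mage, the rogue | the lab module: the bard, the knight, the paladin, the troll]
6. Engineer goes back to the storage bay alone.  [the storage bay: the goblin, the mage, the rogue | the lab module: the bard, the knight, the paladin, the troll]
7. Engineer goes to the lab module with the goblin and the mage.  [the storage bay: the rogue | the lab module: the bard, the goblin, the knight, the mage, the paladin, the troll]
8. Engineer goes back to the storage bay with the paladin.  [the storage bay: the paladin, the rogue | the lab module: the bard, the goblin, the knight, the mage, the troll]
9. Engineer goes to the lab module with the paladin and the rogue.  [the storage bay: — | the lab module: the bard, the goblin, the knight, the mage, the paladin, the rogue, the troll]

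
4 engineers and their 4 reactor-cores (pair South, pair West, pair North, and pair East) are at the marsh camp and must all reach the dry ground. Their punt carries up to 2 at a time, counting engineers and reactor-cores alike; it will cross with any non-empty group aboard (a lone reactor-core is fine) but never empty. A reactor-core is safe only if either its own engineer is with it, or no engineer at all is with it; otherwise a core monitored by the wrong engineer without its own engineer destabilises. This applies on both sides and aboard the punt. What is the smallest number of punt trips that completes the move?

Following every safe sequence of crossings from the start, the most of the 8 that can be at the dry ground as the punt arrives there on crossings 1, 3, 5 is 2, 3, 4 respectively; the best ever achieved is 4 of 8.
From crossing 7 on, no configuration arises that was not already reachable earlier: only 44 distinct safe configurations (who is on which side, and where the punt is) can ever be reached, none of them has everyone across, and every continuation just revisits them. So no valid plan exists.

impossible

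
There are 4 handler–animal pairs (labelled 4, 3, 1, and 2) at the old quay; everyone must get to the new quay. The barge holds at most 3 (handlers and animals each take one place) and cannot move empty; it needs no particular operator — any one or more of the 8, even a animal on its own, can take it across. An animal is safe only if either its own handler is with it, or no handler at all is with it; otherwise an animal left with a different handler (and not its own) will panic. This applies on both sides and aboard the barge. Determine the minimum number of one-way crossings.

9

Counting alone: each trip to the new quay takes at most 3 across and each return brings at least 1 back, so after t trips out (and t−1 returns) at most 3t − (t−1) of the 8 are across; that first reaches 8 at t = 4, so at least 7 crossings are needed.
The safety rule pushes this higher. Following every safe sequence of crossings, the most of the 8 that can be at the new quay as the barge arrives there on crossing 7 is 7 — never all 8.
So no plan with fewer than 9 crossings exists, and this one achieves 9:
1. animal 4 and handler 4 cross → the new quay.
2. handler 4 crosses ← the old quay.
3. animal 3, handler 3, and handler 4 cross → the new quay.
4. animal 4 and handler 4 cross ← the old quay.
5. handler 1, handler 2, and handler 4 cross → the new quay.
6. animal 3 crosses ← the old quay.
7. animal 3 and animal 4 cross → the new quay.
8. animal 4 crosses ← the old quay.
9. animal 1, animal 2, and animal 4 cross → the new quay.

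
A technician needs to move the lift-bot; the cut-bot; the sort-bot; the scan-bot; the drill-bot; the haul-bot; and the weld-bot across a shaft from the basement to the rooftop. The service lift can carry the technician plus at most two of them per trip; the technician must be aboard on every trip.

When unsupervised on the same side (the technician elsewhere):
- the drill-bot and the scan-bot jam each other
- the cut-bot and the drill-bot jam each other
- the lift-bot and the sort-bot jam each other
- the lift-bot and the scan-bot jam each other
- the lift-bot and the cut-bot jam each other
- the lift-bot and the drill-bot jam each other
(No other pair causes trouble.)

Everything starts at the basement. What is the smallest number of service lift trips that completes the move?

Counting alone: the technician can take at most 2 across per trip to the rooftop, so moving all 7 needs at least 4 loaded trips out, with a return between consecutive ones — at least 7 crossings.
The safety rule pushes this higher. Following every safe sequence of crossings, the most of the 7 that can be at the rooftop as the service lift arrives there on crossings 7, 9 is 5, 6 respectively — never all 7.
So no plan with fewer than 11 crossings exists, and this one achieves 11:
1. Technician goes to the rooftop with the drill-bot and the lift-bot.  [the basement: the cut-bot, the haul-bot, the scan-bot, the sort-bot, the weld-bot | the rooftop: the drill-bot, the lift-bot]
2. Technician goes back to the basement with the lift-bot.  [the basement: the cut-bot, the haul-bot, the lift-bot, the scan-bot, the sort-bot, the weld-bot | the rooftop: the drill-bot]
3. Technician goes to the rooftop with the lift-bot and the sort-bot.  [the basement: the cut-bot, the haul-bot, the scan-bot, the weld-bot | the rooftop: the drill-bot, the lift-bot, the sort-bot]
4. Technician goes back to the basement with the lift-bot.  [the basement: the cut-bot, the haul-bot, the lift-bot, the scan-bot, the weld-bot | the rooftop: the drill-bot, the sort-bot]
5. Technician goes to the rooftop with the haul-bot and the lift-bot.  [the basement: the cut-bot, the scan-bot, the weld-bot | the rooftop: the drill-bot, the haul-bot, the lift-bot, the sort-bot]
6. Technician goes back to the basement with the lift-bot.  [the basement: the cut-bot, the lift-bot, the scan-bot, the weld-bot | the rooftop: the drill-bot, the haul-bot, the sort-bot]
7. Technician goes to the rooftop with the lift-bot and the weld-bot.  [the basement: the cut-bot, the scan-bot | the rooftop: the drill-bot, the haul-bot, the lift-bot, the sort-bot, the weld-bot]
8. Technician goes back to the basement with the lift-bot.  [the basement: the cut-bot, the lift-bot, the scan-bot | the rooftop: the drill-bot, the haul-bot, the sort-bot, the weld-bot]
9. Technician goes to the rooftop with the cut-bot and the scan-bot.  [the basement: the lift-bot | the rooftop: the cut-bot, the drill-bot, the haul-bot, the scan-bot, the sort-bot, the weld-bot]
10. Technician goes back to the basement with the drill-bot.  [the basement: the drill-bot, the lift-bot | the rooftop: the cut-bot, the haul-bot, the scan-bot, the sort-bot, the weld-bot]
11. Technician goes to the rooftop with the drill-bot and the lift-bot.  [the basement: — | the rooftop: the cut-bot, the drill-bot, the haul-bot, the lift-bot, the scan-bot, the sort-bot, the weld-bot]

11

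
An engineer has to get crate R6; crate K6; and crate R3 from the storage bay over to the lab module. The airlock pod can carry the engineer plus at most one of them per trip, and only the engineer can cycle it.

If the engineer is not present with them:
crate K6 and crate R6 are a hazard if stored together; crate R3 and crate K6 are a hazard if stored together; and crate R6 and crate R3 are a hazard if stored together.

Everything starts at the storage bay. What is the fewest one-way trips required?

impossible

Whatever the first load, the items left behind include a forbidden pair without the engineer. No opening move is safe, so no plan exists.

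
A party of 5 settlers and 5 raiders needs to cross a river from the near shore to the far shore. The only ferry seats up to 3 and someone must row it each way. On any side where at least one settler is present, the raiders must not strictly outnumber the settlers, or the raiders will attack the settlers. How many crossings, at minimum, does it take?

Counting alone: each trip to the far shore takes at most 3 across and each return brings at least 1 back, so after t trips out (and t−1 returns) at most 3t − (t−1) of the 10 are across; that first reaches 10 at t = 5, so at least 9 crossings are needed.
The safety rule pushes this higher. Following every safe sequence of crossings, the most of the 10 that can be at the far shore as the ferry arrives there on crossing 9 is 9 — never all 10.
So no plan with fewer than 11 crossings exists, and this one achieves 11:
1. 2 raiders → the far shore.  (the near shore: 5S 3R; the far shore: 0S 2R)
2. 1 raider ← the near shore.  (the near shore: 5S 4R; the far shore: 0S 1R)
3. 3 raiders → the far shore.  (the near shore: 5S 1R; the far shore: 0S 4R)
4. 1 raider ← the near shore.  (the near shore: 5S 2R; the far shore: 0S 3R)
5. 3 settlers → the far shore.  (the near shore: 2S 2R; the far shore: 3S 3R)
6. 1 settler and 1 raider ← the near shore.  (the near shore: 3S 3R; the far shore: 2S 2R)
7. 3 settlers → the far shore.  (the near shore: 0S 3R; the far shore: 5S 2R)
8. 1 raider ← the near shore.  (the near shore: 0S 4R; the far shore: 5S 1R)
9. 2 raiders → the far shore.  (the near shore: 0S 2R; the far shore: 5S 3R)
10. 1 raider ← the near shore.  (the near shore: 0S 3R; the far shore: 5S 2R)
11. 3 raiders → the far shore.  (the near shore: 0S 0R; the far shore: 5S 5R)

11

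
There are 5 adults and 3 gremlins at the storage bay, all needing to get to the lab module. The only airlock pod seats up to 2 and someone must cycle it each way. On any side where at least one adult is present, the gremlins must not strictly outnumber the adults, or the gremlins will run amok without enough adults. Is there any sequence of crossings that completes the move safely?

Yes

1. 2 gremlins → the lab module.  (the storage bay: 5A 1G; the lab module: 0A 2G)
2. 1 gremlin ← the storage bay.  (the storage bay: 5A 2G; the lab module: 0A 1G)
3. 2 gremlins → the lab module.  (the storage bay: 5A 0G; the lab module: 0A 3G)
4. 1 gremlin ← the storage bay.  (the storage bay: 5A 1G; the lab module: 0A 2G)
5. 2 adults → the lab module.  (the storage bay: 3A 1G; the lab module: 2A 2G)
6. 1 gremlin ← the storage bay.  (the storage bay: 3A 2G; the lab module: 2A 1G)
7. 1 adult and 1 gremlin → the lab module.  (the storage bay: 2A 1G; the lab module: 3A 2G)
8. 1 gremlin ← the storage bay.  (the storage bay: 2A 2G; the lab module: 3A 1G)
9. 2 gremlins → the lab module.  (the storage bay: 2A 0G; the lab module: 3A 3G)
10. 1 gremlin ← the storage bay.  (the storage bay: 2A 1G; the lab module: 3A 2G)
11. 1 adult and 1 gremlin → the lab module.  (the storage bay: 1A 0G; the lab module: 4A 3G)
12. 1 gremlin ← the storage bay.  (the storage bay: 1A 1G; the lab module: 4A 2G)
13. 1 adult and 1 gremlin → the lab module.  (the storage bay: 0A 0G; the lab module: 5A 3G)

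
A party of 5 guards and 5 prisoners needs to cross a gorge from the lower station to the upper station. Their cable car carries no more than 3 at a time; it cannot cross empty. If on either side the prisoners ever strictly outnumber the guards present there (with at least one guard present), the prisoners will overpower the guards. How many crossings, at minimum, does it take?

11

Counting alone: each trip to the upper station takes at most 3 across and each return brings at least 1 back, so after t trips out (and t−1 returns) at most 3t − (t−1) of the 10 are across; that first reaches 10 at t = 5, so at least 9 crossings are needed.
The safety rule pushes this higher. Following every safe sequence of crossings, the most of the 10 that can be at the upper station as the cable car arrives there on crossing 9 is 9 — never all 10.
So no plan with fewer than 11 crossings exists, and this one achieves 11:
1. 2 prisoners → the upper station.  (the lower station: 5G 3P; the upper station: 0G 2P)
2. 1 prisoner ← the lower station.  (the lower station: 5G 4P; the upper station: 0G 1P)
3. 3 prisoners → the upper station.  (the lower station: 5G 1P; the upper station: 0G 4P)
4. 1 prisoner ← the lower station.  (the lower station: 5G 2P; the upper station: 0G 3P)
5. 3 guards → the upper station.  (the lower station: 2G 2P; the upper station: 3G 3P)
6. 1 guard and 1 prisoner ← the lower station.  (the lower station: 3G 3P; the upper station: 2G 2P)
7. 3 guards → the upper station.  (the lower station: 0G 3P; the upper station: 5G 2P)
8. 1 prisoner ← the lower station.  (the lower station: 0G 4P; the upper station: 5G 1P)
9. 2 prisoners → the upper station.  (the lower station: 0G 2P; the upper station: 5G 3P)
10. 1 prisoner ← the lower station.  (the lower station: 0G 3P; the upper station: 5G 2P)
11. 3 prisoners → the upper station.  (the lower station: 0G 0P; the upper station: 5G 5P)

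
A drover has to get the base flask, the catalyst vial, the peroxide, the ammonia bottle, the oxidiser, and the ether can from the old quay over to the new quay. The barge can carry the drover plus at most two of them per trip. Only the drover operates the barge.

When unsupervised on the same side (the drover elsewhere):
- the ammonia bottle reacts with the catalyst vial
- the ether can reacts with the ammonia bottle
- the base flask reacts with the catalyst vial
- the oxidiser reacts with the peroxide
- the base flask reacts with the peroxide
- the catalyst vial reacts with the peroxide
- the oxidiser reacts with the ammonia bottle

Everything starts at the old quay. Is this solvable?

No

Whatever the first load, the items left behind include a forbidden pair without the drover. No opening move is safe, so no plan exists.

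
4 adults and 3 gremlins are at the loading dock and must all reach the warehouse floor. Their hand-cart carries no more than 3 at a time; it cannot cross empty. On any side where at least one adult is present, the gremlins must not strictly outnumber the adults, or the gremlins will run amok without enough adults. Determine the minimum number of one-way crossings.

5

Counting alone: each trip to the warehouse floor takes at most 3 across and each return brings at least 1 back, so after t trips out (and t−1 returns) at most 3t − (t−1) of the 7 are across; that first reaches 7 at t = 3, so at least 5 crossings are needed.
The plan below uses exactly 5 crossings, so it is optimal:
1. 3 gremlins → the warehouse floor.  (the loading dock: 4A 0G; the warehouse floor: 0A 3G)
2. 1 gremlin ← the loading dock.  (the loading dock: 4A 1G; the warehouse floor: 0A 2G)
3. 3 adults → the warehouse floor.  (the loading dock: 1A 1G; the warehouse floor: 3A 2G)
4. 1 adult ← the loading dock.  (the loading dock: 2A 1G; the warehouse floor: 2A 2G)
5. 2 adults and 1 gremlin → the warehouse floor.  (the loading dock: 0A 0G; the warehouse floor: 4A 3G)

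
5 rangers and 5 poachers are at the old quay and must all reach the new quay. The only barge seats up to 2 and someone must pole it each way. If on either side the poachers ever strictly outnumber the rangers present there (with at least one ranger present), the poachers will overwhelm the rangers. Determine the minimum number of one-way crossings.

Following every safe sequence of crossings from the start, the most of the 10 that can be at the new quay as the barge arrives there on crossings 1, 3, 5, 7 is 2, 3, 4, 5 respectively; the best ever achieved is 5 of 10.
From crossing 9 on, no configuration arises that was not already reachable earlier: only 13 distinct safe configurations (who is on which side, and where the barge is) can ever be reached, none of them has everyone across, and every continuation just revisits them. They are: 0 rangers + 0 poachers across (barge back at the start); 0 rangers + 1 poacher across (barge there); 0 rangers + 1 poacher across (barge back at the start); 0 rangers + 2 poachers across (barge there); 0 rangers + 2 poachers across (barge back at the start); 0 rangers + 3 poachers across (barge there); 0 rangers + 3 poachers across (barge back at the start); 0 rangers + 4 poachers across (barge there); 0 rangers + 4 poachers across (barge back at the start); 0 rangers + 5 poachers across (barge there); 1 ranger + 1 poacher across (barge there); 1 ranger + 1 poacher across (barge back at the start); 2 rangers + 2 poachers across (barge there). So no valid plan exists.

impossible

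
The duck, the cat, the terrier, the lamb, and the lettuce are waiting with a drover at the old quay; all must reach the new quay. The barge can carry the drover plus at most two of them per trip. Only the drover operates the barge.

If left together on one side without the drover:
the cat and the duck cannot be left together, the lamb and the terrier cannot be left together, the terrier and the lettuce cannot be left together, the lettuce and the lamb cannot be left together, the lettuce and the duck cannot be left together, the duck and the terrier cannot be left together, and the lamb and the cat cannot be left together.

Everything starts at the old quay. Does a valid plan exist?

Whatever the first load, the items left behind include a forbidden pair without the drover. No opening move is safe, so no plan exists.

No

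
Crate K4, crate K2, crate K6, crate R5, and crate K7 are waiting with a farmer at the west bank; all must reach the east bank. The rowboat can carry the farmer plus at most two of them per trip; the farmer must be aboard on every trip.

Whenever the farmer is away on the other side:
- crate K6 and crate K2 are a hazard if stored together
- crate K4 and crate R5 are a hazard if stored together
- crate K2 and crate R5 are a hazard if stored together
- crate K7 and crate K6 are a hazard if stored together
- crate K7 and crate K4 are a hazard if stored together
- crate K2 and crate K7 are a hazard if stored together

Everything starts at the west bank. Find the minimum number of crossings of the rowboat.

impossible

Whatever the first load, the items left behind include a forbidden pair without the farmer. No opening move is safe, so no plan exists.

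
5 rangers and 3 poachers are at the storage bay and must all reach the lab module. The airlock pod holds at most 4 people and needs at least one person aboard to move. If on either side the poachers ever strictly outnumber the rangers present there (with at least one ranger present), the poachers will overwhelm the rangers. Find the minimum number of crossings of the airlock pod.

Counting alone: each trip to the lab module takes at most 4 across and each return brings at least 1 back, so after t trips out (and t−1 returns) at most 4t − (t−1) of the 8 are across; that first reaches 8 at t = 3, so at least 5 crossings are needed.
The plan below uses exactly 5 crossings, so it is optimal:
1. 2 poachers → the lab module.  (the storage bay: 5R 1P; the lab module: 0R 2P)
2. 1 poacher ← the storage bay.  (the storage bay: 5R 2P; the lab module: 0R 1P)
3. 3 rangers and 1 poacher → the lab module.  (the storage bay: 2R 1P; the lab module: 3R 2P)
4. 1 poacher ← the storage bay.  (the storage bay: 2R 2P; the lab module: 3R 1P)
5. 2 rangers and 2 poachers → the lab module.  (the storage bay: 0R 0P; the lab module: 5R 3P)

5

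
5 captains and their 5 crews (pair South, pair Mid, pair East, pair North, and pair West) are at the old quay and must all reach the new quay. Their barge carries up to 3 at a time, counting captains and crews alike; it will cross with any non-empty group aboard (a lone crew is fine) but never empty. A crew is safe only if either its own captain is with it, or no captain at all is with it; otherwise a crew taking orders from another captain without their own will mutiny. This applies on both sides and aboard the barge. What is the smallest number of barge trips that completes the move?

Counting alone: each trip to the new quay takes at most 3 across and each return brings at least 1 back, so after t trips out (and t−1 returns) at most 3t − (t−1) of the 10 are across; that first reaches 10 at t = 5, so at least 9 crossings are needed.
The safety rule pushes this higher. Following every safe sequence of crossings, the most of the 10 that can be at the new quay as the barge arrives there on crossing 9 is 9 — never all 10.
So no plan with fewer than 11 crossings exists, and this one achieves 11:
1. captain South and crew South cross → the new quay.
2. captain South crosses ← the old quay.
3. crew East, crew Mid, and crew North cross → the new quay.
4. crew South crosses ← the old quay.
5. captain East, captain Mid, and captain North cross → the new quay.
6. captain Mid and crew Mid cross ← the old quay.
7. captain Mid, captain South, and captain West cross → the new quay.
8. crew East crosses ← the old quay.
9. crew Mid and crew South cross → the new quay.
10. crew South crosses ← the old quay.
11. crew East, crew South, and crew West cross → the new quay.

11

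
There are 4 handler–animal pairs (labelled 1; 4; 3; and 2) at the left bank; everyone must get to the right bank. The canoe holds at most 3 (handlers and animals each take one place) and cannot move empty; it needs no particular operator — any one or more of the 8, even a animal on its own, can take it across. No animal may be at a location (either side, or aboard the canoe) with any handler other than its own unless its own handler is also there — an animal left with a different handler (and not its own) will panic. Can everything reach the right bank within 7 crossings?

Counting alone: each trip to the right bank takes at most 3 across and each return brings at least 1 back, so after t trips out (and t−1 returns) at most 3t − (t−1) of the 8 are across; that first reaches 8 at t = 4, so at least 7 crossings are needed.
The safety rule pushes this higher. Following every safe sequence of crossings, the most of the 8 that can be at the right bank as the canoe arrives there on crossing 7 is 7 — never all 8.
So the move cannot be finished within 7 crossings. (The shortest complete plan takes 9:)
1. animal 1 and handler 1 cross → the right bank.
2. handler 1 crosses ← the left bank.
3. animal 4, handler 1, and handler 4 cross → the right bank.
4. animal 1 and handler 1 cross ← the left bank.
5. handler 1, handler 2, and handler 3 cross → the right bank.
6. animal 4 crosses ← the left bank.
7. animal 1 and animal 4 cross → the right bank.
8. animal 1 crosses ← the left bank.
9. animal 1, animal 2, and animal 3 cross → the right bank.

No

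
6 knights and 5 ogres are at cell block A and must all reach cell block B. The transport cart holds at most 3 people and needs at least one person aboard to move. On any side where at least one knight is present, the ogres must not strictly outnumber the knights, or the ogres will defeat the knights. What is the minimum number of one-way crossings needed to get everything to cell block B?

Counting alone: each trip to cell block B takes at most 3 across and each return brings at least 1 back, so after t trips out (and t−1 returns) at most 3t − (t−1) of the 11 are across; that first reaches 11 at t = 5, so at least 9 crossings are needed.
The plan below uses exactly 9 crossings, so it is optimal:
1. 3 ogres → cell block B.  (cell block A: 6K 2O; cell block B: 0K 3O)
2. 1 ogre ← cell block A.  (cell block A: 6K 3O; cell block B: 0K 2O)
3. 3 knights → cell block B.  (cell block A: 3K 3O; cell block B: 3K 2O)
4. 1 knight ← cell block A.  (cell block A: 4K 3O; cell block B: 2K 2O)
5. 2 knights and 1 ogre → cell block B.  (cell block A: 2K 2O; cell block B: 4K 3O)
6. 1 knight ← cell block A.  (cell block A: 3K 2O; cell block B: 3K 3O)
7. 2 knights and 1 ogre → cell block B.  (cell block A: 1K 1O; cell block B: 5K 4O)
8. 1 knight ← cell block A.  (cell block A: 2K 1O; cell block B: 4K 4O)
9. 2 knights and 1 ogre → cell block B.  (cell block A: 0K 0O; cell block B: 6K 5O)

9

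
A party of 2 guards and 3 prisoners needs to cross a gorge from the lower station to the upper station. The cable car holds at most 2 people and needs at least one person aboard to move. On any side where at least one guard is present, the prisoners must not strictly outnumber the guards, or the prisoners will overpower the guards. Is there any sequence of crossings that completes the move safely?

No

The prisoners already outnumber the guards at the lower station before anyone moves, so the starting position itself is disallowed.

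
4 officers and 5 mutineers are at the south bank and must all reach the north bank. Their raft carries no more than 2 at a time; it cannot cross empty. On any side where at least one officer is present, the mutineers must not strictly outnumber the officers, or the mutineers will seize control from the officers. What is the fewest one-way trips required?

The mutineers already outnumber the officers at the south bank before anyone moves, so the starting position itself is disallowed.

impossible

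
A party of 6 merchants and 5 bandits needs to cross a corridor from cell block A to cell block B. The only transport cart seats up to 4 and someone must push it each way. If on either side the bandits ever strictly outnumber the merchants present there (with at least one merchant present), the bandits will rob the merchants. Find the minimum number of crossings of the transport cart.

Counting alone: each trip to cell block B takes at most 4 across and each return brings at least 1 back, so after t trips out (and t−1 returns) at most 4t − (t−1) of the 11 are across; that first reaches 11 at t = 4, so at least 7 crossings are needed.
The plan below uses exactly 7 crossings, so it is optimal:
1. 2 bandits → cell block B.  (cell block A: 6M 3B; cell block B: 0M 2B)
2. 1 bandit ← cell block A.  (cell block A: 6M 4B; cell block B: 0M 1B)
3. 4 bandits → cell block B.  (cell block A: 6M 0B; cell block B: 0M 5B)
4. 1 bandit ← cell block A.  (cell block A: 6M 1B; cell block B: 0M 4B)
5. 4 merchants → cell block B.  (cell block A: 2M 1B; cell block B: 4M 4B)
6. 1 bandit ← cell block A.  (cell block A: 2M 2B; cell block B: 4M 3B)
7. 2 merchants and 2 bandits → cell block B.  (cell block A: 0M 0B; cell block B: 6M 5B)

7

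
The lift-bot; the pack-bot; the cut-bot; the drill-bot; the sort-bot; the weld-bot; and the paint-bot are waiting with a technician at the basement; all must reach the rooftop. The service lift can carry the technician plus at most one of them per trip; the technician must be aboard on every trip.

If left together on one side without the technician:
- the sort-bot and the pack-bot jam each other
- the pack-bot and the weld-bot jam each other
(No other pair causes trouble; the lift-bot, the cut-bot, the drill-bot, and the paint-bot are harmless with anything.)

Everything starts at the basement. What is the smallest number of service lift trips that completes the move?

15

Counting alone: the technician can take at most 1 across per trip to the rooftop, so moving all 7 needs at least 7 loaded trips out, with a return between consecutive ones — at least 13 crossings.
The safety rule pushes this higher. Following every safe sequence of crossings, the most of the 7 that can be at the rooftop as the service lift arrives there on crossing 13 is 6 — never all 7.
So no plan with fewer than 15 crossings exists, and this one achieves 15:
1. Technician goes to the rooftop with the pack-bot.  [the basement: the cut-bot, the drill-bot, the lift-bot, the paint-bot, the sort-bot, the weld-bot | the rooftop: the pack-bot]
2. Technician goes back to the basement alone.  [the basement: the cut-bot, the drill-bot, the lift-bot, the paint-bot, the sort-bot, the weld-bot | the rooftop: the pack-bot]
3. Technician goes to the rooftop with the lift-bot.  [the basement: the cut-bot, the drill-bot, the paint-bot, the sort-bot, the weld-bot | the rooftop: the lift-bot, the pack-bot]
4. Technician goes back to the basement alone.  [the basement: the cut-bot, the drill-bot, the paint-bot, the sort-bot, the weld-bot | the rooftop: the lift-bot, the pack-bot]
5. Technician goes to the rooftop with the cut-bot.  [the basement: the drill-bot, the paint-bot, the sort-bot, the weld-bot | the rooftop: the cut-bot, the lift-bot, the pack-bot]
6. Technician goes back to the basement alone.  [the basement: the drill-bot, the paint-bot, the sort-bot, the weld-bot | the rooftop: the cut-bot, the lift-bot, the pack-bot]
7. Technician goes to the rooftop with the drill-bot.  [the basement: the paint-bot, the sort-bot, the weld-bot | the rooftop: the cut-bot, the drill-bot, the lift-bot, the pack-bot]
8. Technician goes back to the basement alone.  [the basement: the paint-bot, the sort-bot, the weld-bot | the rooftop: the cut-bot, the drill-bot, the lift-bot, the pack-bot]
9. Technician goes to the rooftop with the sort-bot.  [the basement: the paint-bot, the weld-bot | the rooftop: the cut-bot, the drill-bot, the lift-bot, the pack-bot, the sort-bot]
10. Technician goes back to the basement with the pack-bot.  [the basement: the pack-bot, the paint-bot, the weld-bot | the rooftop: the cut-bot, the drill-bot, the lift-bot, the sort-bot]
11. Technician goes to the rooftop with the weld-bot.  [the basement: the pack-bot, the paint-bot | the rooftop: the cut-bot, the drill-bot, the lift-bot, the sort-bot, the weld-bot]
12. Technician goes back to the basement alone.  [the basement: the pack-bot, the paint-bot | the rooftop: the cut-bot, the drill-bot, the lift-bot, the sort-bot, the weld-bot]
13. Technician goes to the rooftop with the paint-bot.  [the basement: the pack-bot | the rooftop: the cut-bot, the drill-bot, the lift-bot, the paint-bot, the sort-bot, the weld-bot]
14. Technician goes back to the basement alone.  [the basement: the pack-bot | the rooftop: the cut-bot, the drill-bot, the lift-bot, the paint-bot, the sort-bot, the weld-bot]
15. Technician goes to the rooftop with the pack-bot.  [the basement: — | the rooftop: the cut-bot, the drill-bot, the lift-bot, the pack-bot, the paint-bot, the sort-bot, the weld-bot]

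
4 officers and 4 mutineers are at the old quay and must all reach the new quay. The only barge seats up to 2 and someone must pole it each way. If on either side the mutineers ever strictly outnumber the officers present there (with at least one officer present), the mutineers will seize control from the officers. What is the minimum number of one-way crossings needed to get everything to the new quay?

impossible

Following every safe sequence of crossings from the start, the most of the 8 that can be at the new quay as the barge arrives there on crossings 1, 3, 5 is 2, 3, 4 respectively; the best ever achieved is 4 of 8.
From crossing 7 on, no configuration arises that was not already reachable earlier: only 11 distinct safe configurations (who is on which side, and where the barge is) can ever be reached, none of them has everyone across, and every continuation just revisits them. They are: 0 officers + 0 mutineers across (barge back at the start); 0 officers + 1 mutineer across (barge there); 0 officers + 1 mutineer across (barge back at the start); 0 officers + 2 mutineers across (barge there); 0 officers + 2 mutineers across (barge back at the start); 0 officers + 3 mutineers across (barge there); 0 officers + 3 mutineers across (barge back at the start); 0 officers + 4 mutineers across (barge there); 1 officer + 1 mutineer across (barge there); 1 officer + 1 mutineer across (barge back at the start); 2 officers + 2 mutineers across (barge there). So no valid plan exists.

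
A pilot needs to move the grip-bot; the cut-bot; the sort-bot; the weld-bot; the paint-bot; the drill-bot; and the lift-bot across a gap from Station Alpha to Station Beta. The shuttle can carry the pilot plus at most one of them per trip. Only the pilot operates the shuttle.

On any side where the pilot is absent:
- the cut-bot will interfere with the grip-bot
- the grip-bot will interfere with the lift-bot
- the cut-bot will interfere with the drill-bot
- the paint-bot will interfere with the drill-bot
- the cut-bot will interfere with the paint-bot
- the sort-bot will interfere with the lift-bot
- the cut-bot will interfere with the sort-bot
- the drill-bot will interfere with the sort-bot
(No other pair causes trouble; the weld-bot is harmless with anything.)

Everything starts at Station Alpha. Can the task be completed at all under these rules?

No

Whatever the first load, the items left behind include a forbidden pair without the pilot. No opening move is safe, so no plan exists.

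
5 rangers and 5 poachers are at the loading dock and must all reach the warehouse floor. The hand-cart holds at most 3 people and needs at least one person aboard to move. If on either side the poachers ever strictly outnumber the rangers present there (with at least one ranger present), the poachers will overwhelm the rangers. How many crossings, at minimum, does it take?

11

Counting alone: each trip to the warehouse floor takes at most 3 across and each return brings at least 1 back, so after t trips out (and t−1 returns) at most 3t − (t−1) of the 10 are across; that first reaches 10 at t = 5, so at least 9 crossings are needed.
The safety rule pushes this higher. Following every safe sequence of crossings, the most of the 10 that can be at the warehouse floor as the hand-cart arrives there on crossing 9 is 9 — never all 10.
So no plan with fewer than 11 crossings exists, and this one achieves 11:
1. 2 poachers → the warehouse floor.  (the loading dock: 5R 3P; the warehouse floor: 0R 2P)
2. 1 poacher ← the loading dock.  (the loading dock: 5R 4P; the warehouse floor: 0R 1P)
3. 3 poachers → the warehouse floor.  (the loading dock: 5R 1P; the warehouse floor: 0R 4P)
4. 1 poacher ← the loading dock.  (the loading dock: 5R 2P; the warehouse floor: 0R 3P)
5. 3 rangers → the warehouse floor.  (the loading dock: 2R 2P; the warehouse floor: 3R 3P)
6. 1 ranger and 1 poacher ← the loading dock.  (the loading dock: 3R 3P; the warehouse floor: 2R 2P)
7. 3 rangers → the warehouse floor.  (the loading dock: 0R 3P; the warehouse floor: 5R 2P)
8. 1 poacher ← the loading dock.  (the loading dock: 0R 4P; the warehouse floor: 5R 1P)
9. 2 poachers → the warehouse floor.  (the loading dock: 0R 2P; the warehouse floor: 5R 3P)
10. 1 poacher ← the loading dock.  (the loading dock: 0R 3P; the warehouse floor: 5R 2P)
11. 3 poachers → the warehouse floor.  (the loading dock: 0R 0P; the warehouse floor: 5R 5P)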